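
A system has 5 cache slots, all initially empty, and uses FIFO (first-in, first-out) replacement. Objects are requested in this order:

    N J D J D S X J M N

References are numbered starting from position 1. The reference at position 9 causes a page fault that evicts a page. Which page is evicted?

N

pos 1: N → miss, frames [N]
pos 2: J → miss, frames [N, J]
pos 3: D → miss, frames [N, J, D]
pos 4: J → hit
pos 5: D → hit
pos 6: S → miss, frames [N, J, D, S]
pos 7: X → miss, frames [N, J, D, S, X]
pos 8: J → hit
pos 9: M → miss, evict N, frames [J, D, S, X, M]
At position 9, page N is evicted.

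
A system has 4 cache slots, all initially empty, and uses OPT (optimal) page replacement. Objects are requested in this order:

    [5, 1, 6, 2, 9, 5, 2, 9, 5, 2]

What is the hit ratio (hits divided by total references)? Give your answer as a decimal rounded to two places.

5 → fault, frames (5)
1 → fault, frames (5 1)
6 → fault, frames (5 1 6)
2 → fault, frames (5 1 6 2)
9 → fault, evict 6, frames (5 1 2 9)
5 → hit
2 → hit
9 → hit
5 → hit
2 → hit
Hits: 5 of 10 references → 5/10 = 0.5000.

0.50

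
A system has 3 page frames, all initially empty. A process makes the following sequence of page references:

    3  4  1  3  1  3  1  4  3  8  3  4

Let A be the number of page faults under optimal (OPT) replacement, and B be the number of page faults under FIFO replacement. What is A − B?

Under OPT: F F F . . . . . . F . . → 4 faults.
Under FIFO: F F F . . . . . . F F F → 6 faults.
A − B = 4 − 6 = -2.

-2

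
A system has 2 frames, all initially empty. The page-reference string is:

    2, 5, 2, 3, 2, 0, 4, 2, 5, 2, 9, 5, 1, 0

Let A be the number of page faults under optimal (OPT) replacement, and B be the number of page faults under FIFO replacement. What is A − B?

-2

Under OPT: F F . F . F F . F . F . F F → 9 faults.
Under FIFO: F F . F F F F F F . F . F F → 11 faults.
A − B = 9 − 11 = -2.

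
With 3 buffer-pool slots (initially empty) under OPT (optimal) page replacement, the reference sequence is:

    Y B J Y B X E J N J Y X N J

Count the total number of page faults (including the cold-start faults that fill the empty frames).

7

Y → miss, frames {Y}
B → miss, frames {Y,B}
J → miss, frames {Y,B,J}
Y → hit
B → hit
X → miss, evict B, frames {Y,J,X}
E → miss, evict X, frames {Y,J,E}
J → hit
N → miss, evict E, frames {Y,J,N}
J → hit
Y → hit
X → miss, evict Y, frames {J,N,X}
N → hit
J → hit
Page faults: 7.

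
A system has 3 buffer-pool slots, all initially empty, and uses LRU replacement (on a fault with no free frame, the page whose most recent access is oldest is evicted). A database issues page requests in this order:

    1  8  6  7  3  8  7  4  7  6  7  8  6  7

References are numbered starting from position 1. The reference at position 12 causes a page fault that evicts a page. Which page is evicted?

pos 1: 1 -> fault, frames [1]
pos 2: 8 -> fault, frames [1, 8]
pos 3: 6 -> fault, frames [1, 8, 6]
pos 4: 7 -> fault, evict 1, frames [8, 6, 7]
pos 5: 3 -> fault, evict 8, frames [6, 7, 3]
pos 6: 8 -> fault, evict 6, frames [7, 3, 8]
pos 7: 7 -> hit
pos 8: 4 -> fault, evict 3, frames [8, 7, 4]
pos 9: 7 -> hit
pos 10: 6 -> fault, evict 8, frames [4, 7, 6]
pos 11: 7 -> hit
pos 12: 8 -> fault, evict 4, frames [6, 7, 8]
At position 12, page 4 is evicted.

4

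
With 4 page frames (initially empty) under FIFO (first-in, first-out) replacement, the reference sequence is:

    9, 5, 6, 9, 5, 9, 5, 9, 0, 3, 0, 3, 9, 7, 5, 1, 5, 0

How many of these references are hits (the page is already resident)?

8

9 → fault, frames [9]
5 → fault, frames [9, 5]
6 → fault, frames [9, 5, 6]
9 → hit
5 → hit
9 → hit
5 → hit
9 → hit
0 → fault, frames [9, 5, 6, 0]
3 → fault, evict 9, frames [5, 6, 0, 3]
0 → hit
3 → hit
9 → fault, evict 5, frames [6, 0, 3, 9]
7 → fault, evict 6, frames [0, 3, 9, 7]
5 → fault, evict 0, frames [3, 9, 7, 5]
1 → fault, evict 3, frames [9, 7, 5, 1]
5 → hit
0 → fault, evict 9, frames [7, 5, 1, 0]
Hits: 8.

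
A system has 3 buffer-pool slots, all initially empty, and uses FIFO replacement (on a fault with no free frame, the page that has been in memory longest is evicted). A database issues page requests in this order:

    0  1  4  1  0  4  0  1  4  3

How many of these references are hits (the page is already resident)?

0 → fault, frames (0)
1 → fault, frames (0 1)
4 → fault, frames (0 1 4)
1 → hit
0 → hit
4 → hit
0 → hit
1 → hit
4 → hit
3 → fault, evict 0, frames (1 4 3)
Hits: 6.

6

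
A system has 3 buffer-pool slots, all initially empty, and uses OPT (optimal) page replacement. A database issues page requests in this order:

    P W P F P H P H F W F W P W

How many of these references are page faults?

5

P → fault, frames {P}
W → fault, frames {P,W}
P → hit
F → fault, frames {P,W,F}
P → hit
H → fault, evict W, frames {P,F,H}
P → hit
H → hit
F → hit
W → fault, evict H, frames {P,F,W}
F → hit
W → hit
P → hit
W → hit
Page faults: 5.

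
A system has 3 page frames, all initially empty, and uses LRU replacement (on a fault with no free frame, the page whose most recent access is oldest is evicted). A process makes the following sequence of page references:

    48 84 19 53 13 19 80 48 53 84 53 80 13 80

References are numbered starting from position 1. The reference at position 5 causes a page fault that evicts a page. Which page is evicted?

84

pos 1: 48 → fault, frames (48)
pos 2: 84 → fault, frames (48 84)
pos 3: 19 → fault, frames (48 84 19)
pos 4: 53 → fault, evict 48, frames (84 19 53)
pos 5: 13 → fault, evict 84, frames (19 53 13)
At position 5, page 84 is evicted.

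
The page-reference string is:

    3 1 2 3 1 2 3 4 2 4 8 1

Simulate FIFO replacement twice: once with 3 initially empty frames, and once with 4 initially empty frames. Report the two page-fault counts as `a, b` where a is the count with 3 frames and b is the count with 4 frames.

6, 5

3 frames: F F F . . . . F . . F F → 6 faults.
4 frames: F F F . . . . F . . F . → 5 faults.
5 < 6: adding a frame reduced faults, as is typical.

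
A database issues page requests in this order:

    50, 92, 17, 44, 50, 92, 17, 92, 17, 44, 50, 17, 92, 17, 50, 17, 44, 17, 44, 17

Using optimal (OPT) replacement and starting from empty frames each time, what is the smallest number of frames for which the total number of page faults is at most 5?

4

f=1: 20 faults
f=2: 11 faults
f=3: 7 faults
f=4: 4 faults
Smallest f with faults ≤ 5 is 4.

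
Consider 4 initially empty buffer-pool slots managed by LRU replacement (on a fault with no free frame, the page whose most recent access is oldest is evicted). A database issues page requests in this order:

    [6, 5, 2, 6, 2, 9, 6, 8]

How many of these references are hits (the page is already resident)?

6 -> miss, frames (6)
5 -> miss, frames (6 5)
2 -> miss, frames (6 5 2)
6 -> hit
2 -> hit
9 -> miss, frames (5 6 2 9)
6 -> hit
8 -> miss, evict 5, frames (2 9 6 8)
Hits: 3.

3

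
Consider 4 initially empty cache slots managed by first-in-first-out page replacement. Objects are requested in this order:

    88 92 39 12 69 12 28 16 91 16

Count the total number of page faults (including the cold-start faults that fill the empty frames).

8

88 → miss, frames [88]
92 → miss, frames [88, 92]
39 → miss, frames [88, 92, 39]
12 → miss, frames [88, 92, 39, 12]
69 → miss, evict 88, frames [92, 39, 12, 69]
12 → hit
28 → miss, evict 92, frames [39, 12, 69, 28]
16 → miss, evict 39, frames [12, 69, 28, 16]
91 → miss, evict 12, frames [69, 28, 16, 91]
16 → hit
Page faults: 8.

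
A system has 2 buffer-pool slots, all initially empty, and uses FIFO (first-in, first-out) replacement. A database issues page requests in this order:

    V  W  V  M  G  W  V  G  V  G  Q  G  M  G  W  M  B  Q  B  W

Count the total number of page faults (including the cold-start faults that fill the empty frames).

V: miss, frames [V]
W: miss, frames [V, W]
V: hit
M: miss, evict V, frames [W, M]
G: miss, evict W, frames [M, G]
W: miss, evict M, frames [G, W]
V: miss, evict G, frames [W, V]
G: miss, evict W, frames [V, G]
V: hit
G: hit
Q: miss, evict V, frames [G, Q]
G: hit
M: miss, evict G, frames [Q, M]
G: miss, evict Q, frames [M, G]
W: miss, evict M, frames [G, W]
M: miss, evict G, frames [W, M]
B: miss, evict W, frames [M, B]
Q: miss, evict M, frames [B, Q]
B: hit
W: miss, evict B, frames [Q, W]
Page faults: 15.

15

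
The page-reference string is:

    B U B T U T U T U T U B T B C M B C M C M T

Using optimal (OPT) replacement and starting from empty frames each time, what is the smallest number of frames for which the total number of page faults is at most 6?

f=1: 22 faults
f=2: 8 faults
f=3: 6 faults
f=4: 5 faults
f=5: 5 faults
Smallest f with faults ≤ 6 is 3.

3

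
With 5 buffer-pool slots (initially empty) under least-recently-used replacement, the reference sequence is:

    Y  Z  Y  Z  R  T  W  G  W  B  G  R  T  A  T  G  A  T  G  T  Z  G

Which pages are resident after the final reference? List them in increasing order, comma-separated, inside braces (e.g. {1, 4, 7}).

{A, G, R, T, Z}

Y → fault, frames (Y)
Z → fault, frames (Y Z)
Y → hit
Z → hit
R → fault, frames (Y Z R)
T → fault, frames (Y Z R T)
W → fault, frames (Y Z R T W)
G → fault, evict Y, frames (Z R T W G)
W → hit
B → fault, evict Z, frames (R T G W B)
G → hit
R → hit
T → hit
A → fault, evict W, frames (B G R T A)
T → hit
G → hit
A → hit
T → hit
G → hit
T → hit
Z → fault, evict B, frames (R A G T Z)
G → hit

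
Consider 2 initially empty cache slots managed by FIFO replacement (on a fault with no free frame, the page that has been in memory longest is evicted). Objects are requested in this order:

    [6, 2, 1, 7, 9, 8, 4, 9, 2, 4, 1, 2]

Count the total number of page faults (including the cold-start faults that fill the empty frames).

6: fault, frames {6}
2: fault, frames {6,2}
1: fault, evict 6, frames {2,1}
7: fault, evict 2, frames {1,7}
9: fault, evict 1, frames {7,9}
8: fault, evict 7, frames {9,8}
4: fault, evict 9, frames {8,4}
9: fault, evict 8, frames {4,9}
2: fault, evict 4, frames {9,2}
4: fault, evict 9, frames {2,4}
1: fault, evict 2, frames {4,1}
2: fault, evict 4, frames {1,2}
Page faults: 12.

12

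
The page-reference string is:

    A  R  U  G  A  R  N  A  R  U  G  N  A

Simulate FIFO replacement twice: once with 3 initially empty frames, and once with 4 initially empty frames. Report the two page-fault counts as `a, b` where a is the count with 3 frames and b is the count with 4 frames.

10, 11

3 frames: F F F F F F F . . F F . F → 10 faults.
4 frames: F F F F . . F F F F F F F → 11 faults.
11 > 10: adding a frame increased faults — Belady's anomaly.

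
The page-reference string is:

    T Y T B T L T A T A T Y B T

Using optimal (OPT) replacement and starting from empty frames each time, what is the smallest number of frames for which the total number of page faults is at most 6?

f=1: 14 faults
f=2: 7 faults
f=3: 6 faults
f=4: 5 faults
f=5: 5 faults
Smallest f with faults ≤ 6 is 3.

3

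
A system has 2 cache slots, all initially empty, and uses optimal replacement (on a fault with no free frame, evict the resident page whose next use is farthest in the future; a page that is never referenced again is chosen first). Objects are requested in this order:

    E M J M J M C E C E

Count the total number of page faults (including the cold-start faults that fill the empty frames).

E → miss, frames (E)
M → miss, frames (E M)
J → miss, evict E, frames (M J)
M → hit
J → hit
M → hit
C → miss, evict J, frames (M C)
E → miss, evict M, frames (C E)
C → hit
E → hit
Page faults: 5.

5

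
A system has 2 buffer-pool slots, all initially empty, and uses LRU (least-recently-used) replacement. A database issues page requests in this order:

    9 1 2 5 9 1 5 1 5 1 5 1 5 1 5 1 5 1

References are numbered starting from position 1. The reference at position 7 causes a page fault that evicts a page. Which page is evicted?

9

pos 1: 9 → miss, frames {9}
pos 2: 1 → miss, frames {9,1}
pos 3: 2 → miss, evict 9, frames {1,2}
pos 4: 5 → miss, evict 1, frames {2,5}
pos 5: 9 → miss, evict 2, frames {5,9}
pos 6: 1 → miss, evict 5, frames {9,1}
pos 7: 5 → miss, evict 9, frames {1,5}
At position 7, page 9 is evicted.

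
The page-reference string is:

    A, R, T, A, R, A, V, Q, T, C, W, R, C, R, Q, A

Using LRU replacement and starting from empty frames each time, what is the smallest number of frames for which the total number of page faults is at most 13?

f=1: 16 faults
f=2: 14 faults
f=3: 11 faults
f=4: 11 faults
f=5: 9 faults
f=6: 9 faults
f=7: 7 faults
Smallest f with faults ≤ 13 is 3.

3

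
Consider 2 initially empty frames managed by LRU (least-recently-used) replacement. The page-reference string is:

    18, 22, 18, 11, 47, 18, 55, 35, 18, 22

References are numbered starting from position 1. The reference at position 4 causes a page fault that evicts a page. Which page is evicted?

22

pos 1: 18: fault, frames [18]
pos 2: 22: fault, frames [18, 22]
pos 3: 18: hit
pos 4: 11: fault, evict 22, frames [18, 11]
At position 4, page 22 is evicted.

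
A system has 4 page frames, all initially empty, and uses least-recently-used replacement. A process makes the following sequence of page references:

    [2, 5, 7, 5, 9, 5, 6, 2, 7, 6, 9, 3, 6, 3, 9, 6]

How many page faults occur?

9

2 -> miss, frames (2)
5 -> miss, frames (2 5)
7 -> miss, frames (2 5 7)
5 -> hit
9 -> miss, frames (2 7 5 9)
5 -> hit
6 -> miss, evict 2, frames (7 9 5 6)
2 -> miss, evict 7, frames (9 5 6 2)
7 -> miss, evict 9, frames (5 6 2 7)
6 -> hit
9 -> miss, evict 5, frames (2 7 6 9)
3 -> miss, evict 2, frames (7 6 9 3)
6 -> hit
3 -> hit
9 -> hit
6 -> hit
Page faults: 9.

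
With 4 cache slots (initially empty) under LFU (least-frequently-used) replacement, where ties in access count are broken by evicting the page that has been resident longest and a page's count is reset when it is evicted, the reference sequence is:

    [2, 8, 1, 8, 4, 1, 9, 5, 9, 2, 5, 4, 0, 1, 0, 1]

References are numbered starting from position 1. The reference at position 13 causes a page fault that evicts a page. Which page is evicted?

pos 1: 2 → miss, frames {2}
pos 2: 8 → miss, frames {2,8}
pos 3: 1 → miss, frames {2,8,1}
pos 4: 8 → hit
pos 5: 4 → miss, frames {2,8,1,4}
pos 6: 1 → hit
pos 7: 9 → miss, evict 2, frames {8,1,4,9}
pos 8: 5 → miss, evict 4, frames {8,1,9,5}
pos 9: 9 → hit
pos 10: 2 → miss, evict 5, frames {8,1,9,2}
pos 11: 5 → miss, evict 2, frames {8,1,9,5}
pos 12: 4 → miss, evict 5, frames {8,1,9,4}
pos 13: 0 → miss, evict 4, frames {8,1,9,0}
At position 13, page 4 is evicted.

4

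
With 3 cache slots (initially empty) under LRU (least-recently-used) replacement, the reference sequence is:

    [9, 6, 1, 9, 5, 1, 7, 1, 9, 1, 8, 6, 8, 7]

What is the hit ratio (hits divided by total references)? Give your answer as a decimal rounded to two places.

9: miss, frames (9)
6: miss, frames (9 6)
1: miss, frames (9 6 1)
9: hit
5: miss, evict 6, frames (1 9 5)
1: hit
7: miss, evict 9, frames (5 1 7)
1: hit
9: miss, evict 5, frames (7 1 9)
1: hit
8: miss, evict 7, frames (9 1 8)
6: miss, evict 9, frames (1 8 6)
8: hit
7: miss, evict 1, frames (6 8 7)
Hits: 5 of 14 references → 5/14 = 0.3571.

0.36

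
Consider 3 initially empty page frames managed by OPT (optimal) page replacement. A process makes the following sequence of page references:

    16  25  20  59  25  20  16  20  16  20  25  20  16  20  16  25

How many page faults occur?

5

16 → fault, frames (16)
25 → fault, frames (16 25)
20 → fault, frames (16 25 20)
59 → fault, evict 16, frames (25 20 59)
25 → hit
20 → hit
16 → fault, evict 59, frames (25 20 16)
20 → hit
16 → hit
20 → hit
25 → hit
20 → hit
16 → hit
20 → hit
16 → hit
25 → hit
Page faults: 5.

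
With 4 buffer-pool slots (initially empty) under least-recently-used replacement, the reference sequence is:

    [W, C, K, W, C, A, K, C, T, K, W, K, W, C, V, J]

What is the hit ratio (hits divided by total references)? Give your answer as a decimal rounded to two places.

0.50

W → fault, frames [W]
C → fault, frames [W, C]
K → fault, frames [W, C, K]
W → hit
C → hit
A → fault, frames [K, W, C, A]
K → hit
C → hit
T → fault, evict W, frames [A, K, C, T]
K → hit
W → fault, evict A, frames [C, T, K, W]
K → hit
W → hit
C → hit
V → fault, evict T, frames [K, W, C, V]
J → fault, evict K, frames [W, C, V, J]
Hits: 8 of 16 references → 8/16 = 0.5000.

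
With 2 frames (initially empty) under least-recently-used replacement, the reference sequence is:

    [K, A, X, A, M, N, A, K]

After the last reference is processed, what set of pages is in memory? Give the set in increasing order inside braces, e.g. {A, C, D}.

K -> miss, frames {K}
A -> miss, frames {K,A}
X -> miss, evict K, frames {A,X}
A -> hit
M -> miss, evict X, frames {A,M}
N -> miss, evict A, frames {M,N}
A -> miss, evict M, frames {N,A}
K -> miss, evict N, frames {A,K}

{A, K}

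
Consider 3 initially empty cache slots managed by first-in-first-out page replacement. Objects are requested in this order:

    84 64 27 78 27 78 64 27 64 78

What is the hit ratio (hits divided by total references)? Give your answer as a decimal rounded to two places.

84 → miss, frames (84)
64 → miss, frames (84 64)
27 → miss, frames (84 64 27)
78 → miss, evict 84, frames (64 27 78)
27 → hit
78 → hit
64 → hit
27 → hit
64 → hit
78 → hit
Hits: 6 of 10 references → 6/10 = 0.6000.

0.60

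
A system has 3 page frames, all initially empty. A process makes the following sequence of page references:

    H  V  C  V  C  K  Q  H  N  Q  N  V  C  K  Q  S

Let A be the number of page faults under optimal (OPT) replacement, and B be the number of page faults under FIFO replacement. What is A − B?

Under OPT: F F F . . F F . F . . . F F . F → 9 faults.
Under FIFO: F F F . . F F F F . . F F F F F → 12 faults.
A − B = 9 − 12 = -3.

-3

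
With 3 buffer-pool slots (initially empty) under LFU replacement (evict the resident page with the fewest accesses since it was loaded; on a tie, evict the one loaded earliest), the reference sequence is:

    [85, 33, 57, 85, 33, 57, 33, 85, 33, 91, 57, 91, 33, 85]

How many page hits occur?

85 → fault, frames [85]
33 → fault, frames [85, 33]
57 → fault, frames [85, 33, 57]
85 → hit
33 → hit
57 → hit
33 → hit
85 → hit
33 → hit
91 → fault, evict 57, frames [85, 33, 91]
57 → fault, evict 91, frames [85, 33, 57]
91 → fault, evict 57, frames [85, 33, 91]
33 → hit
85 → hit
Hits: 8.

8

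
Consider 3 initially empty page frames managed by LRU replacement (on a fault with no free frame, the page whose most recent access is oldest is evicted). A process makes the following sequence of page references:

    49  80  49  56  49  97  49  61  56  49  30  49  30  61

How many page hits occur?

49: fault, frames (49)
80: fault, frames (49 80)
49: hit
56: fault, frames (80 49 56)
49: hit
97: fault, evict 80, frames (56 49 97)
49: hit
61: fault, evict 56, frames (97 49 61)
56: fault, evict 97, frames (49 61 56)
49: hit
30: fault, evict 61, frames (56 49 30)
49: hit
30: hit
61: fault, evict 56, frames (49 30 61)
Hits: 6.

6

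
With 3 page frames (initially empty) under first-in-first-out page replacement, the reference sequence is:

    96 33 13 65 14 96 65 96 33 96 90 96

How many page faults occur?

8

96: miss, frames [96]
33: miss, frames [96, 33]
13: miss, frames [96, 33, 13]
65: miss, evict 96, frames [33, 13, 65]
14: miss, evict 33, frames [13, 65, 14]
96: miss, evict 13, frames [65, 14, 96]
65: hit
96: hit
33: miss, evict 65, frames [14, 96, 33]
96: hit
90: miss, evict 14, frames [96, 33, 90]
96: hit
Page faults: 8.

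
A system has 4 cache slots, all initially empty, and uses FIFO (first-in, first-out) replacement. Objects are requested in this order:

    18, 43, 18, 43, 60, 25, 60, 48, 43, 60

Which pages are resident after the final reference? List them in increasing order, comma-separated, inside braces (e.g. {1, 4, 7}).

{25, 43, 48, 60}

18: fault, frames {18}
43: fault, frames {18,43}
18: hit
43: hit
60: fault, frames {18,43,60}
25: fault, frames {18,43,60,25}
60: hit
48: fault, evict 18, frames {43,60,25,48}
43: hit
60: hit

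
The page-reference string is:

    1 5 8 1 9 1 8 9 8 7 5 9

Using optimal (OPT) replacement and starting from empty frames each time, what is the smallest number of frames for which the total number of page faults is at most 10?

f=1: 12 faults
f=2: 7 faults
f=3: 6 faults
f=4: 5 faults
f=5: 5 faults
Smallest f with faults ≤ 10 is 2.

2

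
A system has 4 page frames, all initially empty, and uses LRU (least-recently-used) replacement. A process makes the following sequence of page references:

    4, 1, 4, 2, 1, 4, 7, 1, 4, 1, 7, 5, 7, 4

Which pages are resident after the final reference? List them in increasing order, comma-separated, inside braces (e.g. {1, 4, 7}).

{1, 4, 5, 7}

4 -> miss, frames (4)
1 -> miss, frames (4 1)
4 -> hit
2 -> miss, frames (1 4 2)
1 -> hit
4 -> hit
7 -> miss, frames (2 1 4 7)
1 -> hit
4 -> hit
1 -> hit
7 -> hit
5 -> miss, evict 2, frames (4 1 7 5)
7 -> hit
4 -> hit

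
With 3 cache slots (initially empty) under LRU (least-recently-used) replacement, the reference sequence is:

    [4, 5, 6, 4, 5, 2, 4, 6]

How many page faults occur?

4: fault, frames [4]
5: fault, frames [4, 5]
6: fault, frames [4, 5, 6]
4: hit
5: hit
2: fault, evict 6, frames [4, 5, 2]
4: hit
6: fault, evict 5, frames [2, 4, 6]
Page faults: 5.

5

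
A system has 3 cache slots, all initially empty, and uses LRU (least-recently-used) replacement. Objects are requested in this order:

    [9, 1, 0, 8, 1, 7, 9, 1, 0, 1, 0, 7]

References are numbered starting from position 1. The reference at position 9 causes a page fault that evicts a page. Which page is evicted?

7

pos 1: 9: fault, frames (9)
pos 2: 1: fault, frames (9 1)
pos 3: 0: fault, frames (9 1 0)
pos 4: 8: fault, evict 9, frames (1 0 8)
pos 5: 1: hit
pos 6: 7: fault, evict 0, frames (8 1 7)
pos 7: 9: fault, evict 8, frames (1 7 9)
pos 8: 1: hit
pos 9: 0: fault, evict 7, frames (9 1 0)
At position 9, page 7 is evicted.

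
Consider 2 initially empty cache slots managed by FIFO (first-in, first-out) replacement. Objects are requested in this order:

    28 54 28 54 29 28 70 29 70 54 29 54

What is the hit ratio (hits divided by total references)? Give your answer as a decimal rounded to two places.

28 → fault, frames [28]
54 → fault, frames [28, 54]
28 → hit
54 → hit
29 → fault, evict 28, frames [54, 29]
28 → fault, evict 54, frames [29, 28]
70 → fault, evict 29, frames [28, 70]
29 → fault, evict 28, frames [70, 29]
70 → hit
54 → fault, evict 70, frames [29, 54]
29 → hit
54 → hit
Hits: 5 of 12 references → 5/12 = 0.4167.

0.42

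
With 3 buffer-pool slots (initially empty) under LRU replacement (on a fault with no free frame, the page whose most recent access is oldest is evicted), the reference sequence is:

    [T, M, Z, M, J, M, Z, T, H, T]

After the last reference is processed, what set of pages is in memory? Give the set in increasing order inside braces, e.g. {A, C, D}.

T -> fault, frames (T)
M -> fault, frames (T M)
Z -> fault, frames (T M Z)
M -> hit
J -> fault, evict T, frames (Z M J)
M -> hit
Z -> hit
T -> fault, evict J, frames (M Z T)
H -> fault, evict M, frames (Z T H)
T -> hit

{H, T, Z}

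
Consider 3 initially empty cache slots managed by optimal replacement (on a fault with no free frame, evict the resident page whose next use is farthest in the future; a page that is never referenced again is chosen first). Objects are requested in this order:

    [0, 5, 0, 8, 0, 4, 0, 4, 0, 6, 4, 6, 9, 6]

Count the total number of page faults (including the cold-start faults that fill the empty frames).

0 -> miss, frames {0}
5 -> miss, frames {0,5}
0 -> hit
8 -> miss, frames {0,5,8}
0 -> hit
4 -> miss, evict 8, frames {0,5,4}
0 -> hit
4 -> hit
0 -> hit
6 -> miss, evict 5, frames {0,4,6}
4 -> hit
6 -> hit
9 -> miss, evict 4, frames {0,6,9}
6 -> hit
Page faults: 6.

6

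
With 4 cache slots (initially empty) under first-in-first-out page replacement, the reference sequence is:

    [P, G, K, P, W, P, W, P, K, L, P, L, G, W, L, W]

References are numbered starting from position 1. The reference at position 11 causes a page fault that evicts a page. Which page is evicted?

G

pos 1: P → fault, frames [P]
pos 2: G → fault, frames [P, G]
pos 3: K → fault, frames [P, G, K]
pos 4: P → hit
pos 5: W → fault, frames [P, G, K, W]
pos 6: P → hit
pos 7: W → hit
pos 8: P → hit
pos 9: K → hit
pos 10: L → fault, evict P, frames [G, K, W, L]
pos 11: P → fault, evict G, frames [K, W, L, P]
At position 11, page G is evicted.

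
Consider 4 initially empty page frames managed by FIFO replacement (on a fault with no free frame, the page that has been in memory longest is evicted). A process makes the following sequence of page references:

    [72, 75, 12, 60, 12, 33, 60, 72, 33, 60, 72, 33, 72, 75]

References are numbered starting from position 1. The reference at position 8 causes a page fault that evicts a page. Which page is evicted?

pos 1: 72 → fault, frames {72}
pos 2: 75 → fault, frames {72,75}
pos 3: 12 → fault, frames {72,75,12}
pos 4: 60 → fault, frames {72,75,12,60}
pos 5: 12 → hit
pos 6: 33 → fault, evict 72, frames {75,12,60,33}
pos 7: 60 → hit
pos 8: 72 → fault, evict 75, frames {12,60,33,72}
At position 8, page 75 is evicted.

75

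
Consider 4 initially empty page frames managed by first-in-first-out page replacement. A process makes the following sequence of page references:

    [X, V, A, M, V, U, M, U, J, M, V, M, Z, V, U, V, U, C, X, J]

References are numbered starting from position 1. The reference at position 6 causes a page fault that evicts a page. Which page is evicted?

pos 1: X: fault, frames (X)
pos 2: V: fault, frames (X V)
pos 3: A: fault, frames (X V A)
pos 4: M: fault, frames (X V A M)
pos 5: V: hit
pos 6: U: fault, evict X, frames (V A M U)
At position 6, page X is evicted.

X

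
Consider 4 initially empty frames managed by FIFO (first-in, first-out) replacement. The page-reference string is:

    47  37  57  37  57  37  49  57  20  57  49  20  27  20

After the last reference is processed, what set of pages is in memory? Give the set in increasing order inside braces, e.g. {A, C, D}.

47 -> fault, frames [47]
37 -> fault, frames [47, 37]
57 -> fault, frames [47, 37, 57]
37 -> hit
57 -> hit
37 -> hit
49 -> fault, frames [47, 37, 57, 49]
57 -> hit
20 -> fault, evict 47, frames [37, 57, 49, 20]
57 -> hit
49 -> hit
20 -> hit
27 -> fault, evict 37, frames [57, 49, 20, 27]
20 -> hit

{20, 27, 49, 57}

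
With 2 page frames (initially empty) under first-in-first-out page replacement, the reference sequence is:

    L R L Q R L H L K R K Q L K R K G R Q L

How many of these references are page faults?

L → fault, frames [L]
R → fault, frames [L, R]
L → hit
Q → fault, evict L, frames [R, Q]
R → hit
L → fault, evict R, frames [Q, L]
H → fault, evict Q, frames [L, H]
L → hit
K → fault, evict L, frames [H, K]
R → fault, evict H, frames [K, R]
K → hit
Q → fault, evict K, frames [R, Q]
L → fault, evict R, frames [Q, L]
K → fault, evict Q, frames [L, K]
R → fault, evict L, frames [K, R]
K → hit
G → fault, evict K, frames [R, G]
R → hit
Q → fault, evict R, frames [G, Q]
L → fault, evict G, frames [Q, L]
Page faults: 14.

14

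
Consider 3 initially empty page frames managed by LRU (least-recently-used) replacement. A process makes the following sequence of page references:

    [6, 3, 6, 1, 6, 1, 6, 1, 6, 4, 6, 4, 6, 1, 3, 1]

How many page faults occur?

5

6 → fault, frames (6)
3 → fault, frames (6 3)
6 → hit
1 → fault, frames (3 6 1)
6 → hit
1 → hit
6 → hit
1 → hit
6 → hit
4 → fault, evict 3, frames (1 6 4)
6 → hit
4 → hit
6 → hit
1 → hit
3 → fault, evict 4, frames (6 1 3)
1 → hit
Page faults: 5.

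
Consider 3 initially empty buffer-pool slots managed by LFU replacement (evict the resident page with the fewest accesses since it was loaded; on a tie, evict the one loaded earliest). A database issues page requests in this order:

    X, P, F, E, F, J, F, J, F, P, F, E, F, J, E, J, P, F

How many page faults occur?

8

X: fault, frames [X]
P: fault, frames [X, P]
F: fault, frames [X, P, F]
E: fault, evict X, frames [P, F, E]
F: hit
J: fault, evict P, frames [F, E, J]
F: hit
J: hit
F: hit
P: fault, evict E, frames [F, J, P]
F: hit
E: fault, evict P, frames [F, J, E]
F: hit
J: hit
E: hit
J: hit
P: fault, evict E, frames [F, J, P]
F: hit
Page faults: 8.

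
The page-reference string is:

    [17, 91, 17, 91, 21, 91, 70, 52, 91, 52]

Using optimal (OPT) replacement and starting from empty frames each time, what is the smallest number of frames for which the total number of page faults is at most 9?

2

f=1: 10 faults
f=2: 5 faults
f=3: 5 faults
f=4: 5 faults
f=5: 5 faults
Smallest f with faults ≤ 9 is 2.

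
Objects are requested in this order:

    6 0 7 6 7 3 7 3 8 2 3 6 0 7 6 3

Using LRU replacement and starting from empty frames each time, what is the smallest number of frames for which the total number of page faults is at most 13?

2

f=1: 16 faults
f=2: 13 faults
f=3: 10 faults
f=4: 9 faults
f=5: 8 faults
f=6: 6 faults
Smallest f with faults ≤ 13 is 2.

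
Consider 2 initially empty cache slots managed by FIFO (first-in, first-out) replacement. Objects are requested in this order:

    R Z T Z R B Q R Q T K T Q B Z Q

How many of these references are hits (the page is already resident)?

R -> miss, frames {R}
Z -> miss, frames {R,Z}
T -> miss, evict R, frames {Z,T}
Z -> hit
R -> miss, evict Z, frames {T,R}
B -> miss, evict T, frames {R,B}
Q -> miss, evict R, frames {B,Q}
R -> miss, evict B, frames {Q,R}
Q -> hit
T -> miss, evict Q, frames {R,T}
K -> miss, evict R, frames {T,K}
T -> hit
Q -> miss, evict T, frames {K,Q}
B -> miss, evict K, frames {Q,B}
Z -> miss, evict Q, frames {B,Z}
Q -> miss, evict B, frames {Z,Q}
Hits: 3.

3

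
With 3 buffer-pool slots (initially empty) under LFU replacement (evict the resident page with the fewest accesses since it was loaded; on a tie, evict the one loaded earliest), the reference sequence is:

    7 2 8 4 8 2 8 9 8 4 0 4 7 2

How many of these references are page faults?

9

7 → fault, frames [7]
2 → fault, frames [7, 2]
8 → fault, frames [7, 2, 8]
4 → fault, evict 7, frames [2, 8, 4]
8 → hit
2 → hit
8 → hit
9 → fault, evict 4, frames [2, 8, 9]
8 → hit
4 → fault, evict 9, frames [2, 8, 4]
0 → fault, evict 4, frames [2, 8, 0]
4 → fault, evict 0, frames [2, 8, 4]
7 → fault, evict 4, frames [2, 8, 7]
2 → hit
Page faults: 9.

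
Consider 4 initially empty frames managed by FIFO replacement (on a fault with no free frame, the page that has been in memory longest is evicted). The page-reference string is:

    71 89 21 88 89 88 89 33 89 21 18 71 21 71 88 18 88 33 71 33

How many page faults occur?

10

71 → miss, frames [71]
89 → miss, frames [71, 89]
21 → miss, frames [71, 89, 21]
88 → miss, frames [71, 89, 21, 88]
89 → hit
88 → hit
89 → hit
33 → miss, evict 71, frames [89, 21, 88, 33]
89 → hit
21 → hit
18 → miss, evict 89, frames [21, 88, 33, 18]
71 → miss, evict 21, frames [88, 33, 18, 71]
21 → miss, evict 88, frames [33, 18, 71, 21]
71 → hit
88 → miss, evict 33, frames [18, 71, 21, 88]
18 → hit
88 → hit
33 → miss, evict 18, frames [71, 21, 88, 33]
71 → hit
33 → hit
Page faults: 10.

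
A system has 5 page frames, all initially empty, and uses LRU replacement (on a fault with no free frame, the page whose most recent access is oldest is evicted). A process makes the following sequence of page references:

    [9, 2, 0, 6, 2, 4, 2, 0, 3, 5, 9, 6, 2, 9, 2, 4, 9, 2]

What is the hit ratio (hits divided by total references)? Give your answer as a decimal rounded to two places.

9: fault, frames {9}
2: fault, frames {9,2}
0: fault, frames {9,2,0}
6: fault, frames {9,2,0,6}
2: hit
4: fault, frames {9,0,6,2,4}
2: hit
0: hit
3: fault, evict 9, frames {6,4,2,0,3}
5: fault, evict 6, frames {4,2,0,3,5}
9: fault, evict 4, frames {2,0,3,5,9}
6: fault, evict 2, frames {0,3,5,9,6}
2: fault, evict 0, frames {3,5,9,6,2}
9: hit
2: hit
4: fault, evict 3, frames {5,6,9,2,4}
9: hit
2: hit
Hits: 7 of 18 references → 7/18 = 0.3889.

0.39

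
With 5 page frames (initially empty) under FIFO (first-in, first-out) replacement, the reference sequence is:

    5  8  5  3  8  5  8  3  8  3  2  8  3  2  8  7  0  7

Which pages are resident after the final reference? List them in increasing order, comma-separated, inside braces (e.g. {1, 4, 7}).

{0, 2, 3, 7, 8}

5 -> miss, frames {5}
8 -> miss, frames {5,8}
5 -> hit
3 -> miss, frames {5,8,3}
8 -> hit
5 -> hit
8 -> hit
3 -> hit
8 -> hit
3 -> hit
2 -> miss, frames {5,8,3,2}
8 -> hit
3 -> hit
2 -> hit
8 -> hit
7 -> miss, frames {5,8,3,2,7}
0 -> miss, evict 5, frames {8,3,2,7,0}
7 -> hit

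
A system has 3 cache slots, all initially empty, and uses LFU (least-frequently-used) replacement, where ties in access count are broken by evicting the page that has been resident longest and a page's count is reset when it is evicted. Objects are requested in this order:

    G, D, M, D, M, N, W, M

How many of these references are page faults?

G: fault, frames {G}
D: fault, frames {G,D}
M: fault, frames {G,D,M}
D: hit
M: hit
N: fault, evict G, frames {D,M,N}
W: fault, evict N, frames {D,M,W}
M: hit
Page faults: 5.

5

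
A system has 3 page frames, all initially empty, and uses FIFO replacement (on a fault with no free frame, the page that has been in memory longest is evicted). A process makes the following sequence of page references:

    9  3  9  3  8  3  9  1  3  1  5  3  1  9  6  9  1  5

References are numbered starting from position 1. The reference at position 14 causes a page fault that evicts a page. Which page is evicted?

1

pos 1: 9 -> fault, frames [9]
pos 2: 3 -> fault, frames [9, 3]
pos 3: 9 -> hit
pos 4: 3 -> hit
pos 5: 8 -> fault, frames [9, 3, 8]
pos 6: 3 -> hit
pos 7: 9 -> hit
pos 8: 1 -> fault, evict 9, frames [3, 8, 1]
pos 9: 3 -> hit
pos 10: 1 -> hit
pos 11: 5 -> fault, evict 3, frames [8, 1, 5]
pos 12: 3 -> fault, evict 8, frames [1, 5, 3]
pos 13: 1 -> hit
pos 14: 9 -> fault, evict 1, frames [5, 3, 9]
At position 14, page 1 is evicted.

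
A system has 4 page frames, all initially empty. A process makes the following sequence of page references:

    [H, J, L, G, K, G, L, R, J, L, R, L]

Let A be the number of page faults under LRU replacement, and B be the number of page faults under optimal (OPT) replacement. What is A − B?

1

Under LRU: F F F F F . . F F . . . → 7 faults.
Under OPT: F F F F F . . F . . . . → 6 faults.
A − B = 7 − 6 = 1.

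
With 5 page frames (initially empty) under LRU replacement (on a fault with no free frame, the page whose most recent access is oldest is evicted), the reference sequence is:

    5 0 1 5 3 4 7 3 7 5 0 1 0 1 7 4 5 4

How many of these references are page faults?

5 -> miss, frames {5}
0 -> miss, frames {5,0}
1 -> miss, frames {5,0,1}
5 -> hit
3 -> miss, frames {0,1,5,3}
4 -> miss, frames {0,1,5,3,4}
7 -> miss, evict 0, frames {1,5,3,4,7}
3 -> hit
7 -> hit
5 -> hit
0 -> miss, evict 1, frames {4,3,7,5,0}
1 -> miss, evict 4, frames {3,7,5,0,1}
0 -> hit
1 -> hit
7 -> hit
4 -> miss, evict 3, frames {5,0,1,7,4}
5 -> hit
4 -> hit
Page faults: 9.

9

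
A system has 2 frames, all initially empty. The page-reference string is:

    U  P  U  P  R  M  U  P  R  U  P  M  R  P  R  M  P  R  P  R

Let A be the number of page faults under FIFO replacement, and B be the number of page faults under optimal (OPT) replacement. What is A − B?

4

Under FIFO: F F . . F F F F F F F F F F . F . F F . → 15 faults.
Under OPT: F F . . F F . F F . F F . F . F . F . . → 11 faults.
A − B = 15 − 11 = 4.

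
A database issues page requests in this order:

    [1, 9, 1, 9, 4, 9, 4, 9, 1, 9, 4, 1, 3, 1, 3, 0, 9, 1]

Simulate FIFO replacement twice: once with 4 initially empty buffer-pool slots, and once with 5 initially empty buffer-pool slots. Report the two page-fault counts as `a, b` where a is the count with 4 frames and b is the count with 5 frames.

6, 5

4 frames: F F . . F . . . . . . . F . . F . F → 6 faults.
5 frames: F F . . F . . . . . . . F . . F . . → 5 faults.
5 < 6: adding a frame reduced faults, as is typical.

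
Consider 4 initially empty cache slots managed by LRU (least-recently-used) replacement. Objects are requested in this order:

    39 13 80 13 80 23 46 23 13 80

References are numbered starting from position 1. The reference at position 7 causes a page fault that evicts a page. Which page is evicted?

pos 1: 39 -> miss, frames (39)
pos 2: 13 -> miss, frames (39 13)
pos 3: 80 -> miss, frames (39 13 80)
pos 4: 13 -> hit
pos 5: 80 -> hit
pos 6: 23 -> miss, frames (39 13 80 23)
pos 7: 46 -> miss, evict 39, frames (13 80 23 46)
At position 7, page 39 is evicted.

39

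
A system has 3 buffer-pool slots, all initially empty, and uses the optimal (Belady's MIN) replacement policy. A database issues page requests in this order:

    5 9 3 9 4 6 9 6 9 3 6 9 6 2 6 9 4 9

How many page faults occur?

7

5 → fault, frames {5}
9 → fault, frames {5,9}
3 → fault, frames {5,9,3}
9 → hit
4 → fault, evict 5, frames {9,3,4}
6 → fault, evict 4, frames {9,3,6}
9 → hit
6 → hit
9 → hit
3 → hit
6 → hit
9 → hit
6 → hit
2 → fault, evict 3, frames {9,6,2}
6 → hit
9 → hit
4 → fault, evict 2, frames {9,6,4}
9 → hit
Page faults: 7.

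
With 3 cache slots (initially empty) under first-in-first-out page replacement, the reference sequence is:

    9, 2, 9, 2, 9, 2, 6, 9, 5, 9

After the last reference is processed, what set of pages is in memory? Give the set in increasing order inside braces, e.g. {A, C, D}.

9: fault, frames {9}
2: fault, frames {9,2}
9: hit
2: hit
9: hit
2: hit
6: fault, frames {9,2,6}
9: hit
5: fault, evict 9, frames {2,6,5}
9: fault, evict 2, frames {6,5,9}

{5, 6, 9}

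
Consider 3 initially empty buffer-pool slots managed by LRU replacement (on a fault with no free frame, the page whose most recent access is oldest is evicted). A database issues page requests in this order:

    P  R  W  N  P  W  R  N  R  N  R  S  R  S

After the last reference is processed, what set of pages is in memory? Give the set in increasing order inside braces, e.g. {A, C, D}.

P -> miss, frames {P}
R -> miss, frames {P,R}
W -> miss, frames {P,R,W}
N -> miss, evict P, frames {R,W,N}
P -> miss, evict R, frames {W,N,P}
W -> hit
R -> miss, evict N, frames {P,W,R}
N -> miss, evict P, frames {W,R,N}
R -> hit
N -> hit
R -> hit
S -> miss, evict W, frames {N,R,S}
R -> hit
S -> hit

{N, R, S}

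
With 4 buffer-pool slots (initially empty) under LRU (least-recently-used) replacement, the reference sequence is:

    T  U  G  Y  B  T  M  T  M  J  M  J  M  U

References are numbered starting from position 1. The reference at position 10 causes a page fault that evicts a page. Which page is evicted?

pos 1: T → fault, frames {T}
pos 2: U → fault, frames {T,U}
pos 3: G → fault, frames {T,U,G}
pos 4: Y → fault, frames {T,U,G,Y}
pos 5: B → fault, evict T, frames {U,G,Y,B}
pos 6: T → fault, evict U, frames {G,Y,B,T}
pos 7: M → fault, evict G, frames {Y,B,T,M}
pos 8: T → hit
pos 9: M → hit
pos 10: J → fault, evict Y, frames {B,T,M,J}
At position 10, page Y is evicted.

Y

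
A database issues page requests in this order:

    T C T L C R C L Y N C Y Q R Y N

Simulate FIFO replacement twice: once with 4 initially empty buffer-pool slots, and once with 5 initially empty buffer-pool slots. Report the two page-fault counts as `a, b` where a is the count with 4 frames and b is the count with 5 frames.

4 frames: F F . F . F . . F F F . F F F F → 11 faults.
5 frames: F F . F . F . . F F . . F . . . → 7 faults.
7 < 11: adding a frame reduced faults, as is typical.

11, 7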